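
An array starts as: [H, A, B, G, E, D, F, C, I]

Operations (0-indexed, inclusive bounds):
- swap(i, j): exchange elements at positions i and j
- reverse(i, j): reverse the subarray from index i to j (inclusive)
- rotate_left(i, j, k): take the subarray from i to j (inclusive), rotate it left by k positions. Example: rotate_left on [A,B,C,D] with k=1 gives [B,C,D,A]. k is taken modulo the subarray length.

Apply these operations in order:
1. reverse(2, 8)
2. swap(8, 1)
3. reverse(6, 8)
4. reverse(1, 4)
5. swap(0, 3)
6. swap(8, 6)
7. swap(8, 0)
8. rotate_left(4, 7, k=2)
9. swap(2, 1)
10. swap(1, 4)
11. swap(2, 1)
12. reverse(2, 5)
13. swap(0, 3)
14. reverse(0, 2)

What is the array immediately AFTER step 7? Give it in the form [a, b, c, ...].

After 1 (reverse(2, 8)): [H, A, I, C, F, D, E, G, B]
After 2 (swap(8, 1)): [H, B, I, C, F, D, E, G, A]
After 3 (reverse(6, 8)): [H, B, I, C, F, D, A, G, E]
After 4 (reverse(1, 4)): [H, F, C, I, B, D, A, G, E]
After 5 (swap(0, 3)): [I, F, C, H, B, D, A, G, E]
After 6 (swap(8, 6)): [I, F, C, H, B, D, E, G, A]
After 7 (swap(8, 0)): [A, F, C, H, B, D, E, G, I]

Answer: [A, F, C, H, B, D, E, G, I]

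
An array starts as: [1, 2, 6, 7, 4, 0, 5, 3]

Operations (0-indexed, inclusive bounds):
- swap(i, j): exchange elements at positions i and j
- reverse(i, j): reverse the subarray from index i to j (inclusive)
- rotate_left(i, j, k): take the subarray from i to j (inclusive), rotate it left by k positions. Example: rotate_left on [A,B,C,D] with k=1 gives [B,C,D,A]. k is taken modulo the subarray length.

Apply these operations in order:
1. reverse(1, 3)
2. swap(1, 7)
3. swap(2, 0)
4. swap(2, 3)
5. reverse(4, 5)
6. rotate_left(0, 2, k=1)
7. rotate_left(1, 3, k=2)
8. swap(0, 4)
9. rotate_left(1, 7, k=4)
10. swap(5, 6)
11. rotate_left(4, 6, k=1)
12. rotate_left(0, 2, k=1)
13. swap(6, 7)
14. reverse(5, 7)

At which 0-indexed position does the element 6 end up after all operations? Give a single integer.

After 1 (reverse(1, 3)): [1, 7, 6, 2, 4, 0, 5, 3]
After 2 (swap(1, 7)): [1, 3, 6, 2, 4, 0, 5, 7]
After 3 (swap(2, 0)): [6, 3, 1, 2, 4, 0, 5, 7]
After 4 (swap(2, 3)): [6, 3, 2, 1, 4, 0, 5, 7]
After 5 (reverse(4, 5)): [6, 3, 2, 1, 0, 4, 5, 7]
After 6 (rotate_left(0, 2, k=1)): [3, 2, 6, 1, 0, 4, 5, 7]
After 7 (rotate_left(1, 3, k=2)): [3, 1, 2, 6, 0, 4, 5, 7]
After 8 (swap(0, 4)): [0, 1, 2, 6, 3, 4, 5, 7]
After 9 (rotate_left(1, 7, k=4)): [0, 4, 5, 7, 1, 2, 6, 3]
After 10 (swap(5, 6)): [0, 4, 5, 7, 1, 6, 2, 3]
After 11 (rotate_left(4, 6, k=1)): [0, 4, 5, 7, 6, 2, 1, 3]
After 12 (rotate_left(0, 2, k=1)): [4, 5, 0, 7, 6, 2, 1, 3]
After 13 (swap(6, 7)): [4, 5, 0, 7, 6, 2, 3, 1]
After 14 (reverse(5, 7)): [4, 5, 0, 7, 6, 1, 3, 2]

Answer: 4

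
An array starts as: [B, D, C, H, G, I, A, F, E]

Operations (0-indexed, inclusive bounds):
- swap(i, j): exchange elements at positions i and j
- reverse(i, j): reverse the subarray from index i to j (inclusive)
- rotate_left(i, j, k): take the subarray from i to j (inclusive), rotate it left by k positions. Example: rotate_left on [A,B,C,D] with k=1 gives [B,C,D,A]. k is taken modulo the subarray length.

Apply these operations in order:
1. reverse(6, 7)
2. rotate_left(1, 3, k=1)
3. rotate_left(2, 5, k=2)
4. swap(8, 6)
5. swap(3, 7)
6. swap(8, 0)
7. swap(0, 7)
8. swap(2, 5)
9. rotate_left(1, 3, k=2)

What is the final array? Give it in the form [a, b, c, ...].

Answer: [I, A, C, D, H, G, E, F, B]

Derivation:
After 1 (reverse(6, 7)): [B, D, C, H, G, I, F, A, E]
After 2 (rotate_left(1, 3, k=1)): [B, C, H, D, G, I, F, A, E]
After 3 (rotate_left(2, 5, k=2)): [B, C, G, I, H, D, F, A, E]
After 4 (swap(8, 6)): [B, C, G, I, H, D, E, A, F]
After 5 (swap(3, 7)): [B, C, G, A, H, D, E, I, F]
After 6 (swap(8, 0)): [F, C, G, A, H, D, E, I, B]
After 7 (swap(0, 7)): [I, C, G, A, H, D, E, F, B]
After 8 (swap(2, 5)): [I, C, D, A, H, G, E, F, B]
After 9 (rotate_left(1, 3, k=2)): [I, A, C, D, H, G, E, F, B]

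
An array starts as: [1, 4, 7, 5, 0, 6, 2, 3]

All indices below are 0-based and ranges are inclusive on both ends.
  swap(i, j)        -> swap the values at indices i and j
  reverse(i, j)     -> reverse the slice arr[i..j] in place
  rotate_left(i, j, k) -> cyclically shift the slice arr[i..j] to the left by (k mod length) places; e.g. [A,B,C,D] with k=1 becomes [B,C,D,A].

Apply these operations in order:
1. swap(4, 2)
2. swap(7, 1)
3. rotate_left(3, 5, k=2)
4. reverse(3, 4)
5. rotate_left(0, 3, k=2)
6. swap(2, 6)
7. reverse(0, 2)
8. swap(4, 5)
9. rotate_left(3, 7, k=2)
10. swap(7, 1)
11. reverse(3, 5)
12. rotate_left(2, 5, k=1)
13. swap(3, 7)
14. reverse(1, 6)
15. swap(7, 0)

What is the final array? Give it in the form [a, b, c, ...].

After 1 (swap(4, 2)): [1, 4, 0, 5, 7, 6, 2, 3]
After 2 (swap(7, 1)): [1, 3, 0, 5, 7, 6, 2, 4]
After 3 (rotate_left(3, 5, k=2)): [1, 3, 0, 6, 5, 7, 2, 4]
After 4 (reverse(3, 4)): [1, 3, 0, 5, 6, 7, 2, 4]
After 5 (rotate_left(0, 3, k=2)): [0, 5, 1, 3, 6, 7, 2, 4]
After 6 (swap(2, 6)): [0, 5, 2, 3, 6, 7, 1, 4]
After 7 (reverse(0, 2)): [2, 5, 0, 3, 6, 7, 1, 4]
After 8 (swap(4, 5)): [2, 5, 0, 3, 7, 6, 1, 4]
After 9 (rotate_left(3, 7, k=2)): [2, 5, 0, 6, 1, 4, 3, 7]
After 10 (swap(7, 1)): [2, 7, 0, 6, 1, 4, 3, 5]
After 11 (reverse(3, 5)): [2, 7, 0, 4, 1, 6, 3, 5]
After 12 (rotate_left(2, 5, k=1)): [2, 7, 4, 1, 6, 0, 3, 5]
After 13 (swap(3, 7)): [2, 7, 4, 5, 6, 0, 3, 1]
After 14 (reverse(1, 6)): [2, 3, 0, 6, 5, 4, 7, 1]
After 15 (swap(7, 0)): [1, 3, 0, 6, 5, 4, 7, 2]

Answer: [1, 3, 0, 6, 5, 4, 7, 2]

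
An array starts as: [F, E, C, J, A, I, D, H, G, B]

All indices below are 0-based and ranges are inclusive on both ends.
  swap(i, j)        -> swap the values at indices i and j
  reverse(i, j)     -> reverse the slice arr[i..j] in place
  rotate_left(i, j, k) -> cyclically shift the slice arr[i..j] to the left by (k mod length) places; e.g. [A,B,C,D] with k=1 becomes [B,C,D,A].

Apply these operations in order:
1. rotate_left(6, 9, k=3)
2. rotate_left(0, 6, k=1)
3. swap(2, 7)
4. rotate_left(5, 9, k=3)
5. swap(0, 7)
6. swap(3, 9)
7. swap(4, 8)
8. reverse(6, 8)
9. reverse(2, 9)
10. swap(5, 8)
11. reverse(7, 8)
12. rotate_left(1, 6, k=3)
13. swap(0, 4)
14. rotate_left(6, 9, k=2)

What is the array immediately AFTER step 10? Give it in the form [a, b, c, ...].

After 1 (rotate_left(6, 9, k=3)): [F, E, C, J, A, I, B, D, H, G]
After 2 (rotate_left(0, 6, k=1)): [E, C, J, A, I, B, F, D, H, G]
After 3 (swap(2, 7)): [E, C, D, A, I, B, F, J, H, G]
After 4 (rotate_left(5, 9, k=3)): [E, C, D, A, I, H, G, B, F, J]
After 5 (swap(0, 7)): [B, C, D, A, I, H, G, E, F, J]
After 6 (swap(3, 9)): [B, C, D, J, I, H, G, E, F, A]
After 7 (swap(4, 8)): [B, C, D, J, F, H, G, E, I, A]
After 8 (reverse(6, 8)): [B, C, D, J, F, H, I, E, G, A]
After 9 (reverse(2, 9)): [B, C, A, G, E, I, H, F, J, D]
After 10 (swap(5, 8)): [B, C, A, G, E, J, H, F, I, D]

Answer: [B, C, A, G, E, J, H, F, I, D]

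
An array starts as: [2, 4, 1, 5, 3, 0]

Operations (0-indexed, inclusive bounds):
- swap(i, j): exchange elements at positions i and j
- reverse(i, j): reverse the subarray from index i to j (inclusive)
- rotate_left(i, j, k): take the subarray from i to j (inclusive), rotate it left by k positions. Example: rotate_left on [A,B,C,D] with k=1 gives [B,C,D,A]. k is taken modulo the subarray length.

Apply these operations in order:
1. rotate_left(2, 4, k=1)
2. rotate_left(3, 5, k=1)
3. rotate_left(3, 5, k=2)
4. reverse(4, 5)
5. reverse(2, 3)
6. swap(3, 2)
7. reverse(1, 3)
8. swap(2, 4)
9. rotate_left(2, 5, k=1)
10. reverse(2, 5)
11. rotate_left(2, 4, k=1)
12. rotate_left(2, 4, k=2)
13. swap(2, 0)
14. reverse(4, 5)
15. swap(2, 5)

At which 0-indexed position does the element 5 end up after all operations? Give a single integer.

Answer: 2

Derivation:
After 1 (rotate_left(2, 4, k=1)): [2, 4, 5, 3, 1, 0]
After 2 (rotate_left(3, 5, k=1)): [2, 4, 5, 1, 0, 3]
After 3 (rotate_left(3, 5, k=2)): [2, 4, 5, 3, 1, 0]
After 4 (reverse(4, 5)): [2, 4, 5, 3, 0, 1]
After 5 (reverse(2, 3)): [2, 4, 3, 5, 0, 1]
After 6 (swap(3, 2)): [2, 4, 5, 3, 0, 1]
After 7 (reverse(1, 3)): [2, 3, 5, 4, 0, 1]
After 8 (swap(2, 4)): [2, 3, 0, 4, 5, 1]
After 9 (rotate_left(2, 5, k=1)): [2, 3, 4, 5, 1, 0]
After 10 (reverse(2, 5)): [2, 3, 0, 1, 5, 4]
After 11 (rotate_left(2, 4, k=1)): [2, 3, 1, 5, 0, 4]
After 12 (rotate_left(2, 4, k=2)): [2, 3, 0, 1, 5, 4]
After 13 (swap(2, 0)): [0, 3, 2, 1, 5, 4]
After 14 (reverse(4, 5)): [0, 3, 2, 1, 4, 5]
After 15 (swap(2, 5)): [0, 3, 5, 1, 4, 2]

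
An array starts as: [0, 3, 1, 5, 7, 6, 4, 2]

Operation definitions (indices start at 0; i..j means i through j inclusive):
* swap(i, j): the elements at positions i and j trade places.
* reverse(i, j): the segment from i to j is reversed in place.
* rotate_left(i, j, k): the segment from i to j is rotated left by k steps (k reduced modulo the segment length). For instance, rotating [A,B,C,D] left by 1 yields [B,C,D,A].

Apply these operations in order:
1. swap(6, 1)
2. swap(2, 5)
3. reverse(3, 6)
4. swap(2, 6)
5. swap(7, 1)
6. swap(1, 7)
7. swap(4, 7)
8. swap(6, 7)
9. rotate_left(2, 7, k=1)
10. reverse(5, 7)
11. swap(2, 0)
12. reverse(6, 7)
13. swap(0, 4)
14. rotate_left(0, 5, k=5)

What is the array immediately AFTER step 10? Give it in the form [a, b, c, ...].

After 1 (swap(6, 1)): [0, 4, 1, 5, 7, 6, 3, 2]
After 2 (swap(2, 5)): [0, 4, 6, 5, 7, 1, 3, 2]
After 3 (reverse(3, 6)): [0, 4, 6, 3, 1, 7, 5, 2]
After 4 (swap(2, 6)): [0, 4, 5, 3, 1, 7, 6, 2]
After 5 (swap(7, 1)): [0, 2, 5, 3, 1, 7, 6, 4]
After 6 (swap(1, 7)): [0, 4, 5, 3, 1, 7, 6, 2]
After 7 (swap(4, 7)): [0, 4, 5, 3, 2, 7, 6, 1]
After 8 (swap(6, 7)): [0, 4, 5, 3, 2, 7, 1, 6]
After 9 (rotate_left(2, 7, k=1)): [0, 4, 3, 2, 7, 1, 6, 5]
After 10 (reverse(5, 7)): [0, 4, 3, 2, 7, 5, 6, 1]

Answer: [0, 4, 3, 2, 7, 5, 6, 1]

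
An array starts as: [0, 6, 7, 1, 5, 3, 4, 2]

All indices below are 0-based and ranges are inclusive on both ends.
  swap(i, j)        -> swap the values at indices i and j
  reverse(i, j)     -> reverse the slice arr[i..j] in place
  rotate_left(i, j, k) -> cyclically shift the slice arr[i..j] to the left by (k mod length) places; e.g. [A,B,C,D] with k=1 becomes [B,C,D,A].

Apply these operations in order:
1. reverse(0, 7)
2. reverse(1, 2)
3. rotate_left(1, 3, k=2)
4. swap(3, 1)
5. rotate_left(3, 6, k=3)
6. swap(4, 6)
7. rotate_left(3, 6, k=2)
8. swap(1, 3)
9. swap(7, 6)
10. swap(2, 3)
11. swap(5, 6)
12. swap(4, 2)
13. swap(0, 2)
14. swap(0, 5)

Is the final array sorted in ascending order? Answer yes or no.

After 1 (reverse(0, 7)): [2, 4, 3, 5, 1, 7, 6, 0]
After 2 (reverse(1, 2)): [2, 3, 4, 5, 1, 7, 6, 0]
After 3 (rotate_left(1, 3, k=2)): [2, 5, 3, 4, 1, 7, 6, 0]
After 4 (swap(3, 1)): [2, 4, 3, 5, 1, 7, 6, 0]
After 5 (rotate_left(3, 6, k=3)): [2, 4, 3, 6, 5, 1, 7, 0]
After 6 (swap(4, 6)): [2, 4, 3, 6, 7, 1, 5, 0]
After 7 (rotate_left(3, 6, k=2)): [2, 4, 3, 1, 5, 6, 7, 0]
After 8 (swap(1, 3)): [2, 1, 3, 4, 5, 6, 7, 0]
After 9 (swap(7, 6)): [2, 1, 3, 4, 5, 6, 0, 7]
After 10 (swap(2, 3)): [2, 1, 4, 3, 5, 6, 0, 7]
After 11 (swap(5, 6)): [2, 1, 4, 3, 5, 0, 6, 7]
After 12 (swap(4, 2)): [2, 1, 5, 3, 4, 0, 6, 7]
After 13 (swap(0, 2)): [5, 1, 2, 3, 4, 0, 6, 7]
After 14 (swap(0, 5)): [0, 1, 2, 3, 4, 5, 6, 7]

Answer: yes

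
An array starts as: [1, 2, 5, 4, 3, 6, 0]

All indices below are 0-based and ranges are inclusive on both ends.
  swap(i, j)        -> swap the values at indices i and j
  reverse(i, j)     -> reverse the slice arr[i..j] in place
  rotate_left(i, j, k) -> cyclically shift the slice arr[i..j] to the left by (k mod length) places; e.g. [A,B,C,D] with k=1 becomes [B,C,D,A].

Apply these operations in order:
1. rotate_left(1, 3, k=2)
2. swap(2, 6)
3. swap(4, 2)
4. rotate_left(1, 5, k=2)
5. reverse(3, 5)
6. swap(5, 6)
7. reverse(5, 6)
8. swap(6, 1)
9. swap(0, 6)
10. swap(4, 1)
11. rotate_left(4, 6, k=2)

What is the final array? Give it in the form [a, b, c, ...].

After 1 (rotate_left(1, 3, k=2)): [1, 4, 2, 5, 3, 6, 0]
After 2 (swap(2, 6)): [1, 4, 0, 5, 3, 6, 2]
After 3 (swap(4, 2)): [1, 4, 3, 5, 0, 6, 2]
After 4 (rotate_left(1, 5, k=2)): [1, 5, 0, 6, 4, 3, 2]
After 5 (reverse(3, 5)): [1, 5, 0, 3, 4, 6, 2]
After 6 (swap(5, 6)): [1, 5, 0, 3, 4, 2, 6]
After 7 (reverse(5, 6)): [1, 5, 0, 3, 4, 6, 2]
After 8 (swap(6, 1)): [1, 2, 0, 3, 4, 6, 5]
After 9 (swap(0, 6)): [5, 2, 0, 3, 4, 6, 1]
After 10 (swap(4, 1)): [5, 4, 0, 3, 2, 6, 1]
After 11 (rotate_left(4, 6, k=2)): [5, 4, 0, 3, 1, 2, 6]

Answer: [5, 4, 0, 3, 1, 2, 6]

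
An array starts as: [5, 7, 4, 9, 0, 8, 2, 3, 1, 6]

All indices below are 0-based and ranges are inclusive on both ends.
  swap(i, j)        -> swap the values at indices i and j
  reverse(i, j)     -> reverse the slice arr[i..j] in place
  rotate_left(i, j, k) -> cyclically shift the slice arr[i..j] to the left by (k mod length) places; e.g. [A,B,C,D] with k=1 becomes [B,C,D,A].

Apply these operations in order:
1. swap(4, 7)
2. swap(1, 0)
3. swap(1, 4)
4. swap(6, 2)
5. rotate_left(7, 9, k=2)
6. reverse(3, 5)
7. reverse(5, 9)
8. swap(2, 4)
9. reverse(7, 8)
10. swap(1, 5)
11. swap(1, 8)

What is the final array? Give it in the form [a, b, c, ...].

After 1 (swap(4, 7)): [5, 7, 4, 9, 3, 8, 2, 0, 1, 6]
After 2 (swap(1, 0)): [7, 5, 4, 9, 3, 8, 2, 0, 1, 6]
After 3 (swap(1, 4)): [7, 3, 4, 9, 5, 8, 2, 0, 1, 6]
After 4 (swap(6, 2)): [7, 3, 2, 9, 5, 8, 4, 0, 1, 6]
After 5 (rotate_left(7, 9, k=2)): [7, 3, 2, 9, 5, 8, 4, 6, 0, 1]
After 6 (reverse(3, 5)): [7, 3, 2, 8, 5, 9, 4, 6, 0, 1]
After 7 (reverse(5, 9)): [7, 3, 2, 8, 5, 1, 0, 6, 4, 9]
After 8 (swap(2, 4)): [7, 3, 5, 8, 2, 1, 0, 6, 4, 9]
After 9 (reverse(7, 8)): [7, 3, 5, 8, 2, 1, 0, 4, 6, 9]
After 10 (swap(1, 5)): [7, 1, 5, 8, 2, 3, 0, 4, 6, 9]
After 11 (swap(1, 8)): [7, 6, 5, 8, 2, 3, 0, 4, 1, 9]

Answer: [7, 6, 5, 8, 2, 3, 0, 4, 1, 9]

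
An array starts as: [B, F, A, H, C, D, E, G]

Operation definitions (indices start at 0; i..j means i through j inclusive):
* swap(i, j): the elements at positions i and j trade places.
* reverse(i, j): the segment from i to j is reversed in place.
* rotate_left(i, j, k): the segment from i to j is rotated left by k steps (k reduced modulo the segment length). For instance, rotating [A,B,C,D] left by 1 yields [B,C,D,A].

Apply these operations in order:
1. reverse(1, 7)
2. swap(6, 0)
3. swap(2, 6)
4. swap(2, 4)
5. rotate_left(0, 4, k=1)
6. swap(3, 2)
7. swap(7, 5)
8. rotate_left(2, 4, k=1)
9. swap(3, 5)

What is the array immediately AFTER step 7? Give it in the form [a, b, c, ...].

After 1 (reverse(1, 7)): [B, G, E, D, C, H, A, F]
After 2 (swap(6, 0)): [A, G, E, D, C, H, B, F]
After 3 (swap(2, 6)): [A, G, B, D, C, H, E, F]
After 4 (swap(2, 4)): [A, G, C, D, B, H, E, F]
After 5 (rotate_left(0, 4, k=1)): [G, C, D, B, A, H, E, F]
After 6 (swap(3, 2)): [G, C, B, D, A, H, E, F]
After 7 (swap(7, 5)): [G, C, B, D, A, F, E, H]

Answer: [G, C, B, D, A, F, E, H]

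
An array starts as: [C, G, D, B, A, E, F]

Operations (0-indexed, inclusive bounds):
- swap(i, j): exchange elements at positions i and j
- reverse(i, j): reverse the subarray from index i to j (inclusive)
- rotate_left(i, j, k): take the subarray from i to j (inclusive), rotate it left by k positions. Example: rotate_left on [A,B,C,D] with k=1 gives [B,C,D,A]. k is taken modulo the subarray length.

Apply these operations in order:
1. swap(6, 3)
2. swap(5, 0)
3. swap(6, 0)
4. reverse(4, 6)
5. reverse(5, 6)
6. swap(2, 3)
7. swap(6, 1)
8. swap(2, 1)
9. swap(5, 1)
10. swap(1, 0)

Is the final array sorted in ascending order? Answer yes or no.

After 1 (swap(6, 3)): [C, G, D, F, A, E, B]
After 2 (swap(5, 0)): [E, G, D, F, A, C, B]
After 3 (swap(6, 0)): [B, G, D, F, A, C, E]
After 4 (reverse(4, 6)): [B, G, D, F, E, C, A]
After 5 (reverse(5, 6)): [B, G, D, F, E, A, C]
After 6 (swap(2, 3)): [B, G, F, D, E, A, C]
After 7 (swap(6, 1)): [B, C, F, D, E, A, G]
After 8 (swap(2, 1)): [B, F, C, D, E, A, G]
After 9 (swap(5, 1)): [B, A, C, D, E, F, G]
After 10 (swap(1, 0)): [A, B, C, D, E, F, G]

Answer: yes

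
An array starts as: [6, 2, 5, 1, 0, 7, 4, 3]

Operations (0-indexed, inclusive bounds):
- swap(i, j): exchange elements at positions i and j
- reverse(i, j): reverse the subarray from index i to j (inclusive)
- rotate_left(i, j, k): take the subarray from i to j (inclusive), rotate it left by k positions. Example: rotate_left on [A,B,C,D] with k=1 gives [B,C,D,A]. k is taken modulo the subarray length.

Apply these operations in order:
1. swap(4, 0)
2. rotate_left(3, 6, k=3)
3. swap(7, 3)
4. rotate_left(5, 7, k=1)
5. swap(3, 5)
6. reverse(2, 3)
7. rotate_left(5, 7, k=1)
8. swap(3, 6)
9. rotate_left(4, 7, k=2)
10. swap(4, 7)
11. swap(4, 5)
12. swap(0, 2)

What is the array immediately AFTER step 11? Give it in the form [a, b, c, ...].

Answer: [0, 2, 7, 6, 3, 4, 1, 5]

Derivation:
After 1 (swap(4, 0)): [0, 2, 5, 1, 6, 7, 4, 3]
After 2 (rotate_left(3, 6, k=3)): [0, 2, 5, 4, 1, 6, 7, 3]
After 3 (swap(7, 3)): [0, 2, 5, 3, 1, 6, 7, 4]
After 4 (rotate_left(5, 7, k=1)): [0, 2, 5, 3, 1, 7, 4, 6]
After 5 (swap(3, 5)): [0, 2, 5, 7, 1, 3, 4, 6]
After 6 (reverse(2, 3)): [0, 2, 7, 5, 1, 3, 4, 6]
After 7 (rotate_left(5, 7, k=1)): [0, 2, 7, 5, 1, 4, 6, 3]
After 8 (swap(3, 6)): [0, 2, 7, 6, 1, 4, 5, 3]
After 9 (rotate_left(4, 7, k=2)): [0, 2, 7, 6, 5, 3, 1, 4]
After 10 (swap(4, 7)): [0, 2, 7, 6, 4, 3, 1, 5]
After 11 (swap(4, 5)): [0, 2, 7, 6, 3, 4, 1, 5]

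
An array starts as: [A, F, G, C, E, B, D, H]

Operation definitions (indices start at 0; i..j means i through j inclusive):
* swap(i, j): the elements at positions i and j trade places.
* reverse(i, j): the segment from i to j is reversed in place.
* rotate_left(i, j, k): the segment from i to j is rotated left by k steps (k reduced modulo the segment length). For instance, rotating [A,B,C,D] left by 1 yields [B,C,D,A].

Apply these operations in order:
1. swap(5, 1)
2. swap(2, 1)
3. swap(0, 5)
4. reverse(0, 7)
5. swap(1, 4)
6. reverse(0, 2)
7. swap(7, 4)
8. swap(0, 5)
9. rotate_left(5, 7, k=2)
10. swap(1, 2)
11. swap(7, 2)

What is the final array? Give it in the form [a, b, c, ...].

Answer: [B, H, G, E, F, D, A, C]

Derivation:
After 1 (swap(5, 1)): [A, B, G, C, E, F, D, H]
After 2 (swap(2, 1)): [A, G, B, C, E, F, D, H]
After 3 (swap(0, 5)): [F, G, B, C, E, A, D, H]
After 4 (reverse(0, 7)): [H, D, A, E, C, B, G, F]
After 5 (swap(1, 4)): [H, C, A, E, D, B, G, F]
After 6 (reverse(0, 2)): [A, C, H, E, D, B, G, F]
After 7 (swap(7, 4)): [A, C, H, E, F, B, G, D]
After 8 (swap(0, 5)): [B, C, H, E, F, A, G, D]
After 9 (rotate_left(5, 7, k=2)): [B, C, H, E, F, D, A, G]
After 10 (swap(1, 2)): [B, H, C, E, F, D, A, G]
After 11 (swap(7, 2)): [B, H, G, E, F, D, A, C]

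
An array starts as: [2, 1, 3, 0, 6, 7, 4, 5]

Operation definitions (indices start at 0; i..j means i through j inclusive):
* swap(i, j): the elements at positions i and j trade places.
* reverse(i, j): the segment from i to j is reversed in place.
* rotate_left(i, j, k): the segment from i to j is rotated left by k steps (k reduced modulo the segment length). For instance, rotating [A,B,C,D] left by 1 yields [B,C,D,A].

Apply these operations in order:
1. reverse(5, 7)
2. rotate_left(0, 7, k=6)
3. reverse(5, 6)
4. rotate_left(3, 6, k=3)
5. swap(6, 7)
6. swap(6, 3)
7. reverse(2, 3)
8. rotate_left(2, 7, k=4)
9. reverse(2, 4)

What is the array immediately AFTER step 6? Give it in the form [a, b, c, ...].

Answer: [4, 7, 2, 5, 1, 3, 0, 6]

Derivation:
After 1 (reverse(5, 7)): [2, 1, 3, 0, 6, 5, 4, 7]
After 2 (rotate_left(0, 7, k=6)): [4, 7, 2, 1, 3, 0, 6, 5]
After 3 (reverse(5, 6)): [4, 7, 2, 1, 3, 6, 0, 5]
After 4 (rotate_left(3, 6, k=3)): [4, 7, 2, 0, 1, 3, 6, 5]
After 5 (swap(6, 7)): [4, 7, 2, 0, 1, 3, 5, 6]
After 6 (swap(6, 3)): [4, 7, 2, 5, 1, 3, 0, 6]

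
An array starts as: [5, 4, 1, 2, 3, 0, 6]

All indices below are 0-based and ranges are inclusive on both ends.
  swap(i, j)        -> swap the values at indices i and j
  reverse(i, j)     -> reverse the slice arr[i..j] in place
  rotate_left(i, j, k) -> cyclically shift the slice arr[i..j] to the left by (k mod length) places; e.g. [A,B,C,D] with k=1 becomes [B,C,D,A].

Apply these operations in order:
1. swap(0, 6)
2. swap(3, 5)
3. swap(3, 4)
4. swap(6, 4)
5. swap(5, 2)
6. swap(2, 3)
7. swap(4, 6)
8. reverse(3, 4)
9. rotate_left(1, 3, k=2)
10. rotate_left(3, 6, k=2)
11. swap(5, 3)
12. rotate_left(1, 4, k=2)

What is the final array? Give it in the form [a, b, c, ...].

After 1 (swap(0, 6)): [6, 4, 1, 2, 3, 0, 5]
After 2 (swap(3, 5)): [6, 4, 1, 0, 3, 2, 5]
After 3 (swap(3, 4)): [6, 4, 1, 3, 0, 2, 5]
After 4 (swap(6, 4)): [6, 4, 1, 3, 5, 2, 0]
After 5 (swap(5, 2)): [6, 4, 2, 3, 5, 1, 0]
After 6 (swap(2, 3)): [6, 4, 3, 2, 5, 1, 0]
After 7 (swap(4, 6)): [6, 4, 3, 2, 0, 1, 5]
After 8 (reverse(3, 4)): [6, 4, 3, 0, 2, 1, 5]
After 9 (rotate_left(1, 3, k=2)): [6, 0, 4, 3, 2, 1, 5]
After 10 (rotate_left(3, 6, k=2)): [6, 0, 4, 1, 5, 3, 2]
After 11 (swap(5, 3)): [6, 0, 4, 3, 5, 1, 2]
After 12 (rotate_left(1, 4, k=2)): [6, 3, 5, 0, 4, 1, 2]

Answer: [6, 3, 5, 0, 4, 1, 2]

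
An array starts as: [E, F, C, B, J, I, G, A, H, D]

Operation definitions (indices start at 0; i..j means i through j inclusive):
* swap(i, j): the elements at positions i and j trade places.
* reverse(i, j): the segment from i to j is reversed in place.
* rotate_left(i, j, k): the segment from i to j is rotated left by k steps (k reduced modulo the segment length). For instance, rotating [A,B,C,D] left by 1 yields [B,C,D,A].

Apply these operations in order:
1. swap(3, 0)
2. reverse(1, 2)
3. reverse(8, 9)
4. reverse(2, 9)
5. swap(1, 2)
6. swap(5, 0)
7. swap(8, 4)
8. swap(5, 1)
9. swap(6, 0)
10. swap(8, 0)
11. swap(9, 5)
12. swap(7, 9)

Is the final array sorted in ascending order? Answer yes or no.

Answer: yes

Derivation:
After 1 (swap(3, 0)): [B, F, C, E, J, I, G, A, H, D]
After 2 (reverse(1, 2)): [B, C, F, E, J, I, G, A, H, D]
After 3 (reverse(8, 9)): [B, C, F, E, J, I, G, A, D, H]
After 4 (reverse(2, 9)): [B, C, H, D, A, G, I, J, E, F]
After 5 (swap(1, 2)): [B, H, C, D, A, G, I, J, E, F]
After 6 (swap(5, 0)): [G, H, C, D, A, B, I, J, E, F]
After 7 (swap(8, 4)): [G, H, C, D, E, B, I, J, A, F]
After 8 (swap(5, 1)): [G, B, C, D, E, H, I, J, A, F]
After 9 (swap(6, 0)): [I, B, C, D, E, H, G, J, A, F]
After 10 (swap(8, 0)): [A, B, C, D, E, H, G, J, I, F]
After 11 (swap(9, 5)): [A, B, C, D, E, F, G, J, I, H]
After 12 (swap(7, 9)): [A, B, C, D, E, F, G, H, I, J]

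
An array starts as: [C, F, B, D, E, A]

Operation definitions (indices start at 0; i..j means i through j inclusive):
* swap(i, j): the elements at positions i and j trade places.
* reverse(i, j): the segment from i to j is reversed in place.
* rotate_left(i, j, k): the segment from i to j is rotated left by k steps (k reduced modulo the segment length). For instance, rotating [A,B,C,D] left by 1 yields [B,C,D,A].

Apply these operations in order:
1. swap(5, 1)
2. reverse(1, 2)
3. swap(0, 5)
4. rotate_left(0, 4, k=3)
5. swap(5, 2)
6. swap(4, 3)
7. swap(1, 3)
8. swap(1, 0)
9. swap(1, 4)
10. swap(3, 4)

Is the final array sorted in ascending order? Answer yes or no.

After 1 (swap(5, 1)): [C, A, B, D, E, F]
After 2 (reverse(1, 2)): [C, B, A, D, E, F]
After 3 (swap(0, 5)): [F, B, A, D, E, C]
After 4 (rotate_left(0, 4, k=3)): [D, E, F, B, A, C]
After 5 (swap(5, 2)): [D, E, C, B, A, F]
After 6 (swap(4, 3)): [D, E, C, A, B, F]
After 7 (swap(1, 3)): [D, A, C, E, B, F]
After 8 (swap(1, 0)): [A, D, C, E, B, F]
After 9 (swap(1, 4)): [A, B, C, E, D, F]
After 10 (swap(3, 4)): [A, B, C, D, E, F]

Answer: yes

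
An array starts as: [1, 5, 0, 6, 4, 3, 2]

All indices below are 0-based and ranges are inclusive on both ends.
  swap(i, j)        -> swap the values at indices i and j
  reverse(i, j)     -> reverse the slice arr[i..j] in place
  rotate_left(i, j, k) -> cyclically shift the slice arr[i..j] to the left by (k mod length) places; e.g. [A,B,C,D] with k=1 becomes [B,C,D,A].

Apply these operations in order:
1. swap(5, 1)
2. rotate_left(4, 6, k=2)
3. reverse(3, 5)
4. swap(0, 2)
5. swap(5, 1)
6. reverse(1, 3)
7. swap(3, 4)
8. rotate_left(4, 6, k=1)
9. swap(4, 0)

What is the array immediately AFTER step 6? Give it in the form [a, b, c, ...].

Answer: [0, 4, 1, 6, 2, 3, 5]

Derivation:
After 1 (swap(5, 1)): [1, 3, 0, 6, 4, 5, 2]
After 2 (rotate_left(4, 6, k=2)): [1, 3, 0, 6, 2, 4, 5]
After 3 (reverse(3, 5)): [1, 3, 0, 4, 2, 6, 5]
After 4 (swap(0, 2)): [0, 3, 1, 4, 2, 6, 5]
After 5 (swap(5, 1)): [0, 6, 1, 4, 2, 3, 5]
After 6 (reverse(1, 3)): [0, 4, 1, 6, 2, 3, 5]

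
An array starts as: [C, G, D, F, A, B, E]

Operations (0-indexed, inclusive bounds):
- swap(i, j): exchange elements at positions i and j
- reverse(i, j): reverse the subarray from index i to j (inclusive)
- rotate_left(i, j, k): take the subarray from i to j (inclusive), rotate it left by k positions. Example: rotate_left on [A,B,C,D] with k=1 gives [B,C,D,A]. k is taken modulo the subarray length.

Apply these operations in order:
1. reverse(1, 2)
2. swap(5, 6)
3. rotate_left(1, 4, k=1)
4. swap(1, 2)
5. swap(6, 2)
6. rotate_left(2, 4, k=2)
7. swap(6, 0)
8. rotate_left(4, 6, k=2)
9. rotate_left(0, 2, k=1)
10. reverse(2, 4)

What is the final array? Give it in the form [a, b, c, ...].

After 1 (reverse(1, 2)): [C, D, G, F, A, B, E]
After 2 (swap(5, 6)): [C, D, G, F, A, E, B]
After 3 (rotate_left(1, 4, k=1)): [C, G, F, A, D, E, B]
After 4 (swap(1, 2)): [C, F, G, A, D, E, B]
After 5 (swap(6, 2)): [C, F, B, A, D, E, G]
After 6 (rotate_left(2, 4, k=2)): [C, F, D, B, A, E, G]
After 7 (swap(6, 0)): [G, F, D, B, A, E, C]
After 8 (rotate_left(4, 6, k=2)): [G, F, D, B, C, A, E]
After 9 (rotate_left(0, 2, k=1)): [F, D, G, B, C, A, E]
After 10 (reverse(2, 4)): [F, D, C, B, G, A, E]

Answer: [F, D, C, B, G, A, E]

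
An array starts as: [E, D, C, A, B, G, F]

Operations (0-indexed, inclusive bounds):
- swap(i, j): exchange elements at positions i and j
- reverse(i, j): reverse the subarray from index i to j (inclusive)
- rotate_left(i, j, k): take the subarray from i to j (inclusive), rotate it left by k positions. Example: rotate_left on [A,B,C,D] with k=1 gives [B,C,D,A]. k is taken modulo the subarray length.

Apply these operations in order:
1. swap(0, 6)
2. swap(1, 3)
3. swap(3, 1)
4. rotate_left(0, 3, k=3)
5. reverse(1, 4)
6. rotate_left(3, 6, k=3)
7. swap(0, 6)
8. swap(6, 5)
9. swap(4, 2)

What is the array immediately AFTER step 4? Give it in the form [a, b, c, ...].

After 1 (swap(0, 6)): [F, D, C, A, B, G, E]
After 2 (swap(1, 3)): [F, A, C, D, B, G, E]
After 3 (swap(3, 1)): [F, D, C, A, B, G, E]
After 4 (rotate_left(0, 3, k=3)): [A, F, D, C, B, G, E]

Answer: [A, F, D, C, B, G, E]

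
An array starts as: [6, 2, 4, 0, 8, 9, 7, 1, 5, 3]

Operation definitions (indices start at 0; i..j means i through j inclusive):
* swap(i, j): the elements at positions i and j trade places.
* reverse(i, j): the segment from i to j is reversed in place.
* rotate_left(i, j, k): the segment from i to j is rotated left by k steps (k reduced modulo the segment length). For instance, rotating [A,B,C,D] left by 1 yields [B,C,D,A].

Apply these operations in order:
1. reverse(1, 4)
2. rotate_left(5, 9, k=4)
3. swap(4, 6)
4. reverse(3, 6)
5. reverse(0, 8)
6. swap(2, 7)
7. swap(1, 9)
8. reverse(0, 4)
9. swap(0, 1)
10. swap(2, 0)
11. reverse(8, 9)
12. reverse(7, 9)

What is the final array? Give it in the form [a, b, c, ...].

After 1 (reverse(1, 4)): [6, 8, 0, 4, 2, 9, 7, 1, 5, 3]
After 2 (rotate_left(5, 9, k=4)): [6, 8, 0, 4, 2, 3, 9, 7, 1, 5]
After 3 (swap(4, 6)): [6, 8, 0, 4, 9, 3, 2, 7, 1, 5]
After 4 (reverse(3, 6)): [6, 8, 0, 2, 3, 9, 4, 7, 1, 5]
After 5 (reverse(0, 8)): [1, 7, 4, 9, 3, 2, 0, 8, 6, 5]
After 6 (swap(2, 7)): [1, 7, 8, 9, 3, 2, 0, 4, 6, 5]
After 7 (swap(1, 9)): [1, 5, 8, 9, 3, 2, 0, 4, 6, 7]
After 8 (reverse(0, 4)): [3, 9, 8, 5, 1, 2, 0, 4, 6, 7]
After 9 (swap(0, 1)): [9, 3, 8, 5, 1, 2, 0, 4, 6, 7]
After 10 (swap(2, 0)): [8, 3, 9, 5, 1, 2, 0, 4, 6, 7]
After 11 (reverse(8, 9)): [8, 3, 9, 5, 1, 2, 0, 4, 7, 6]
After 12 (reverse(7, 9)): [8, 3, 9, 5, 1, 2, 0, 6, 7, 4]

Answer: [8, 3, 9, 5, 1, 2, 0, 6, 7, 4]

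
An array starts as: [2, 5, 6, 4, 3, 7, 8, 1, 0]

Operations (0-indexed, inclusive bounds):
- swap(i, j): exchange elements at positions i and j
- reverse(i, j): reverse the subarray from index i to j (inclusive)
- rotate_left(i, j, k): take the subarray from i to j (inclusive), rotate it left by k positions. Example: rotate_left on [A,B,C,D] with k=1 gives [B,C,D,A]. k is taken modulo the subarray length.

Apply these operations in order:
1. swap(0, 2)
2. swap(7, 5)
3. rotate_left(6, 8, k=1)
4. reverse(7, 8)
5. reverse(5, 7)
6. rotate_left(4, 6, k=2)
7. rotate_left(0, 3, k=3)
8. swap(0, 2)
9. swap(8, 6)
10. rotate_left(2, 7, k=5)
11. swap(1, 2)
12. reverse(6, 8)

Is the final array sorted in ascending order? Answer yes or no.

Answer: no

Derivation:
After 1 (swap(0, 2)): [6, 5, 2, 4, 3, 7, 8, 1, 0]
After 2 (swap(7, 5)): [6, 5, 2, 4, 3, 1, 8, 7, 0]
After 3 (rotate_left(6, 8, k=1)): [6, 5, 2, 4, 3, 1, 7, 0, 8]
After 4 (reverse(7, 8)): [6, 5, 2, 4, 3, 1, 7, 8, 0]
After 5 (reverse(5, 7)): [6, 5, 2, 4, 3, 8, 7, 1, 0]
After 6 (rotate_left(4, 6, k=2)): [6, 5, 2, 4, 7, 3, 8, 1, 0]
After 7 (rotate_left(0, 3, k=3)): [4, 6, 5, 2, 7, 3, 8, 1, 0]
After 8 (swap(0, 2)): [5, 6, 4, 2, 7, 3, 8, 1, 0]
After 9 (swap(8, 6)): [5, 6, 4, 2, 7, 3, 0, 1, 8]
After 10 (rotate_left(2, 7, k=5)): [5, 6, 1, 4, 2, 7, 3, 0, 8]
After 11 (swap(1, 2)): [5, 1, 6, 4, 2, 7, 3, 0, 8]
After 12 (reverse(6, 8)): [5, 1, 6, 4, 2, 7, 8, 0, 3]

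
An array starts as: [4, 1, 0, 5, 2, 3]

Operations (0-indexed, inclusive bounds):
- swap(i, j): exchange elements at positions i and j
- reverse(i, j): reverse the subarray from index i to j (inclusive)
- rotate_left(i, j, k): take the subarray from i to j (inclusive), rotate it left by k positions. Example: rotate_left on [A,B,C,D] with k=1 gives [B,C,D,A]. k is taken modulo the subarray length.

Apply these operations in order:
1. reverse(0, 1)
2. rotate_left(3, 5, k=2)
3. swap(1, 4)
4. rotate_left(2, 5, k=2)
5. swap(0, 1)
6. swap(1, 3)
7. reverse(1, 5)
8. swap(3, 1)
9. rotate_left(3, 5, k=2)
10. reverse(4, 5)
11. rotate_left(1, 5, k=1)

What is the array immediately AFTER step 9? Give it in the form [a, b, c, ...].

Answer: [5, 1, 0, 2, 3, 4]

Derivation:
After 1 (reverse(0, 1)): [1, 4, 0, 5, 2, 3]
After 2 (rotate_left(3, 5, k=2)): [1, 4, 0, 3, 5, 2]
After 3 (swap(1, 4)): [1, 5, 0, 3, 4, 2]
After 4 (rotate_left(2, 5, k=2)): [1, 5, 4, 2, 0, 3]
After 5 (swap(0, 1)): [5, 1, 4, 2, 0, 3]
After 6 (swap(1, 3)): [5, 2, 4, 1, 0, 3]
After 7 (reverse(1, 5)): [5, 3, 0, 1, 4, 2]
After 8 (swap(3, 1)): [5, 1, 0, 3, 4, 2]
After 9 (rotate_left(3, 5, k=2)): [5, 1, 0, 2, 3, 4]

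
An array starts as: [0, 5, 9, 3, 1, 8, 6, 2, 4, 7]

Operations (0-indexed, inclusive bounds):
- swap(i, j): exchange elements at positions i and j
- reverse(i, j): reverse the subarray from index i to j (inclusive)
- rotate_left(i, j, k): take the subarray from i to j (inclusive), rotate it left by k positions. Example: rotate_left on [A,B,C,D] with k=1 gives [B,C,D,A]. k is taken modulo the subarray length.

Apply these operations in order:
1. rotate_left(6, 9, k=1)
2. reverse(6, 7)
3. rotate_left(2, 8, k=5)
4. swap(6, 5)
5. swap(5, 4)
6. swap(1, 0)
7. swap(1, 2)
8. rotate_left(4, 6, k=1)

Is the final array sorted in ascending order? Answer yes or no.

Answer: no

Derivation:
After 1 (rotate_left(6, 9, k=1)): [0, 5, 9, 3, 1, 8, 2, 4, 7, 6]
After 2 (reverse(6, 7)): [0, 5, 9, 3, 1, 8, 4, 2, 7, 6]
After 3 (rotate_left(2, 8, k=5)): [0, 5, 2, 7, 9, 3, 1, 8, 4, 6]
After 4 (swap(6, 5)): [0, 5, 2, 7, 9, 1, 3, 8, 4, 6]
After 5 (swap(5, 4)): [0, 5, 2, 7, 1, 9, 3, 8, 4, 6]
After 6 (swap(1, 0)): [5, 0, 2, 7, 1, 9, 3, 8, 4, 6]
After 7 (swap(1, 2)): [5, 2, 0, 7, 1, 9, 3, 8, 4, 6]
After 8 (rotate_left(4, 6, k=1)): [5, 2, 0, 7, 9, 3, 1, 8, 4, 6]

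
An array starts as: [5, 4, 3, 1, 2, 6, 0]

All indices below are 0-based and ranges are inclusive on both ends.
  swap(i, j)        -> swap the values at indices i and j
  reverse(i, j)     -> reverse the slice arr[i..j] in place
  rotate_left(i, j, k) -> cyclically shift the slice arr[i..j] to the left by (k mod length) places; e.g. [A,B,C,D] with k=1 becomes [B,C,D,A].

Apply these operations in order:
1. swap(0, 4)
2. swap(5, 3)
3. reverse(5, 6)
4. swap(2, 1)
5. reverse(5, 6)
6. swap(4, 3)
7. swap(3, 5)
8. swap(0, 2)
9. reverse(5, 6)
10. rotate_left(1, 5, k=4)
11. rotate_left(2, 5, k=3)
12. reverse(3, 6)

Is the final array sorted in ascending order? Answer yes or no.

Answer: no

Derivation:
After 1 (swap(0, 4)): [2, 4, 3, 1, 5, 6, 0]
After 2 (swap(5, 3)): [2, 4, 3, 6, 5, 1, 0]
After 3 (reverse(5, 6)): [2, 4, 3, 6, 5, 0, 1]
After 4 (swap(2, 1)): [2, 3, 4, 6, 5, 0, 1]
After 5 (reverse(5, 6)): [2, 3, 4, 6, 5, 1, 0]
After 6 (swap(4, 3)): [2, 3, 4, 5, 6, 1, 0]
After 7 (swap(3, 5)): [2, 3, 4, 1, 6, 5, 0]
After 8 (swap(0, 2)): [4, 3, 2, 1, 6, 5, 0]
After 9 (reverse(5, 6)): [4, 3, 2, 1, 6, 0, 5]
After 10 (rotate_left(1, 5, k=4)): [4, 0, 3, 2, 1, 6, 5]
After 11 (rotate_left(2, 5, k=3)): [4, 0, 6, 3, 2, 1, 5]
After 12 (reverse(3, 6)): [4, 0, 6, 5, 1, 2, 3]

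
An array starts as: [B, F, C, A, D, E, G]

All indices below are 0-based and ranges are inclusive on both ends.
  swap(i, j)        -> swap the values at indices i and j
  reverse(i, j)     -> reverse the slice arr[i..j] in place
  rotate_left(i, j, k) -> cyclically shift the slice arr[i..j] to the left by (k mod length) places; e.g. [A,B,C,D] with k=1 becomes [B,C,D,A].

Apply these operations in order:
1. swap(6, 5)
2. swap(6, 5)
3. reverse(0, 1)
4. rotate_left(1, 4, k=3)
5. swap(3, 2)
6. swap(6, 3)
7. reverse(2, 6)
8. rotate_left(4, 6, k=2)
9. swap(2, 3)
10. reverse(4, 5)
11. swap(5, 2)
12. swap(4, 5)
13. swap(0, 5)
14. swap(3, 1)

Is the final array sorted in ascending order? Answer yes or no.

After 1 (swap(6, 5)): [B, F, C, A, D, G, E]
After 2 (swap(6, 5)): [B, F, C, A, D, E, G]
After 3 (reverse(0, 1)): [F, B, C, A, D, E, G]
After 4 (rotate_left(1, 4, k=3)): [F, D, B, C, A, E, G]
After 5 (swap(3, 2)): [F, D, C, B, A, E, G]
After 6 (swap(6, 3)): [F, D, C, G, A, E, B]
After 7 (reverse(2, 6)): [F, D, B, E, A, G, C]
After 8 (rotate_left(4, 6, k=2)): [F, D, B, E, C, A, G]
After 9 (swap(2, 3)): [F, D, E, B, C, A, G]
After 10 (reverse(4, 5)): [F, D, E, B, A, C, G]
After 11 (swap(5, 2)): [F, D, C, B, A, E, G]
After 12 (swap(4, 5)): [F, D, C, B, E, A, G]
After 13 (swap(0, 5)): [A, D, C, B, E, F, G]
After 14 (swap(3, 1)): [A, B, C, D, E, F, G]

Answer: yes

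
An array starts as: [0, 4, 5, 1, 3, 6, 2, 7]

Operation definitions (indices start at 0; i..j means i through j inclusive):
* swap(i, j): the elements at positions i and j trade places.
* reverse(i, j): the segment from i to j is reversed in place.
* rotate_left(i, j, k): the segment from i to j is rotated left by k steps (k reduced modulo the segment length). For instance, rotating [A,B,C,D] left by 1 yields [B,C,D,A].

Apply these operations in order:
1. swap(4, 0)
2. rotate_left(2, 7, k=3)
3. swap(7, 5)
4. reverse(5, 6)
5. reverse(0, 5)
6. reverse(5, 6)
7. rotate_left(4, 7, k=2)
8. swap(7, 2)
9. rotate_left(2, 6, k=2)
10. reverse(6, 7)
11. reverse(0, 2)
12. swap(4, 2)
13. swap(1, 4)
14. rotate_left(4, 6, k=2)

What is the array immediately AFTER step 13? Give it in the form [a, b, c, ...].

Answer: [3, 1, 4, 5, 7, 0, 2, 6]

Derivation:
After 1 (swap(4, 0)): [3, 4, 5, 1, 0, 6, 2, 7]
After 2 (rotate_left(2, 7, k=3)): [3, 4, 6, 2, 7, 5, 1, 0]
After 3 (swap(7, 5)): [3, 4, 6, 2, 7, 0, 1, 5]
After 4 (reverse(5, 6)): [3, 4, 6, 2, 7, 1, 0, 5]
After 5 (reverse(0, 5)): [1, 7, 2, 6, 4, 3, 0, 5]
After 6 (reverse(5, 6)): [1, 7, 2, 6, 4, 0, 3, 5]
After 7 (rotate_left(4, 7, k=2)): [1, 7, 2, 6, 3, 5, 4, 0]
After 8 (swap(7, 2)): [1, 7, 0, 6, 3, 5, 4, 2]
After 9 (rotate_left(2, 6, k=2)): [1, 7, 3, 5, 4, 0, 6, 2]
After 10 (reverse(6, 7)): [1, 7, 3, 5, 4, 0, 2, 6]
After 11 (reverse(0, 2)): [3, 7, 1, 5, 4, 0, 2, 6]
After 12 (swap(4, 2)): [3, 7, 4, 5, 1, 0, 2, 6]
After 13 (swap(1, 4)): [3, 1, 4, 5, 7, 0, 2, 6]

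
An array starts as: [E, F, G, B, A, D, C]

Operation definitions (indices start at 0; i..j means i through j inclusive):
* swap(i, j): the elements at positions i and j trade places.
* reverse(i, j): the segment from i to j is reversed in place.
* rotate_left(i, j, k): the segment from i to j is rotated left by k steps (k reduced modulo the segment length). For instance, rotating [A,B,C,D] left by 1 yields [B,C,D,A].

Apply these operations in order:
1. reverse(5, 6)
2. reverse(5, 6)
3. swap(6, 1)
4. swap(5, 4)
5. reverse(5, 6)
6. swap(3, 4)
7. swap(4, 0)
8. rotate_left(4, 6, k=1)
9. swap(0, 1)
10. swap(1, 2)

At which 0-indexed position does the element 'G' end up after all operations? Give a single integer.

After 1 (reverse(5, 6)): [E, F, G, B, A, C, D]
After 2 (reverse(5, 6)): [E, F, G, B, A, D, C]
After 3 (swap(6, 1)): [E, C, G, B, A, D, F]
After 4 (swap(5, 4)): [E, C, G, B, D, A, F]
After 5 (reverse(5, 6)): [E, C, G, B, D, F, A]
After 6 (swap(3, 4)): [E, C, G, D, B, F, A]
After 7 (swap(4, 0)): [B, C, G, D, E, F, A]
After 8 (rotate_left(4, 6, k=1)): [B, C, G, D, F, A, E]
After 9 (swap(0, 1)): [C, B, G, D, F, A, E]
After 10 (swap(1, 2)): [C, G, B, D, F, A, E]

Answer: 1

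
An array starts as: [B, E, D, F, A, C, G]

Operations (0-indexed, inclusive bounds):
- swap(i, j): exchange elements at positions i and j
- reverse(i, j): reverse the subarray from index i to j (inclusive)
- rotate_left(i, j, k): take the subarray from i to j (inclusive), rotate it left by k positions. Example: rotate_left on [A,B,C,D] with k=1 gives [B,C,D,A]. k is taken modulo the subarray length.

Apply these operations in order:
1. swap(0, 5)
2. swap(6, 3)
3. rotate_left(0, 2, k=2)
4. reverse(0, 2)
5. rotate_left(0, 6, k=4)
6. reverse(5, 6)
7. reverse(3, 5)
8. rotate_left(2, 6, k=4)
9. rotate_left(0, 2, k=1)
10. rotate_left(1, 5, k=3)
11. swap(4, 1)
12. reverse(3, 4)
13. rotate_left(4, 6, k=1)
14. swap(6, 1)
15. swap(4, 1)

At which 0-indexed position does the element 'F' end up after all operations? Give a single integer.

After 1 (swap(0, 5)): [C, E, D, F, A, B, G]
After 2 (swap(6, 3)): [C, E, D, G, A, B, F]
After 3 (rotate_left(0, 2, k=2)): [D, C, E, G, A, B, F]
After 4 (reverse(0, 2)): [E, C, D, G, A, B, F]
After 5 (rotate_left(0, 6, k=4)): [A, B, F, E, C, D, G]
After 6 (reverse(5, 6)): [A, B, F, E, C, G, D]
After 7 (reverse(3, 5)): [A, B, F, G, C, E, D]
After 8 (rotate_left(2, 6, k=4)): [A, B, D, F, G, C, E]
After 9 (rotate_left(0, 2, k=1)): [B, D, A, F, G, C, E]
After 10 (rotate_left(1, 5, k=3)): [B, G, C, D, A, F, E]
After 11 (swap(4, 1)): [B, A, C, D, G, F, E]
After 12 (reverse(3, 4)): [B, A, C, G, D, F, E]
After 13 (rotate_left(4, 6, k=1)): [B, A, C, G, F, E, D]
After 14 (swap(6, 1)): [B, D, C, G, F, E, A]
After 15 (swap(4, 1)): [B, F, C, G, D, E, A]

Answer: 1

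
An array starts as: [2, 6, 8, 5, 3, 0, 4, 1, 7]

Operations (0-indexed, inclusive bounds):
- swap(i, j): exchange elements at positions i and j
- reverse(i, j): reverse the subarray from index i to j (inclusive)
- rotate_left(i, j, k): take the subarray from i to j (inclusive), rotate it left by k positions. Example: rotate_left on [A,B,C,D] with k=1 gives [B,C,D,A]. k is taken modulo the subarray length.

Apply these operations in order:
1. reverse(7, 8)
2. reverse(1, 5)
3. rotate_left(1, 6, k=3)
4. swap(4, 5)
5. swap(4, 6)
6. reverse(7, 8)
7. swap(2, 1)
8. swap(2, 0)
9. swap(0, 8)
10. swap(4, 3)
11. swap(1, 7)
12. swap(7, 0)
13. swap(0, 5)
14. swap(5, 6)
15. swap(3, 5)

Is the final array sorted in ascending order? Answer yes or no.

Answer: yes

Derivation:
After 1 (reverse(7, 8)): [2, 6, 8, 5, 3, 0, 4, 7, 1]
After 2 (reverse(1, 5)): [2, 0, 3, 5, 8, 6, 4, 7, 1]
After 3 (rotate_left(1, 6, k=3)): [2, 8, 6, 4, 0, 3, 5, 7, 1]
After 4 (swap(4, 5)): [2, 8, 6, 4, 3, 0, 5, 7, 1]
After 5 (swap(4, 6)): [2, 8, 6, 4, 5, 0, 3, 7, 1]
After 6 (reverse(7, 8)): [2, 8, 6, 4, 5, 0, 3, 1, 7]
After 7 (swap(2, 1)): [2, 6, 8, 4, 5, 0, 3, 1, 7]
After 8 (swap(2, 0)): [8, 6, 2, 4, 5, 0, 3, 1, 7]
After 9 (swap(0, 8)): [7, 6, 2, 4, 5, 0, 3, 1, 8]
After 10 (swap(4, 3)): [7, 6, 2, 5, 4, 0, 3, 1, 8]
After 11 (swap(1, 7)): [7, 1, 2, 5, 4, 0, 3, 6, 8]
After 12 (swap(7, 0)): [6, 1, 2, 5, 4, 0, 3, 7, 8]
After 13 (swap(0, 5)): [0, 1, 2, 5, 4, 6, 3, 7, 8]
After 14 (swap(5, 6)): [0, 1, 2, 5, 4, 3, 6, 7, 8]
After 15 (swap(3, 5)): [0, 1, 2, 3, 4, 5, 6, 7, 8]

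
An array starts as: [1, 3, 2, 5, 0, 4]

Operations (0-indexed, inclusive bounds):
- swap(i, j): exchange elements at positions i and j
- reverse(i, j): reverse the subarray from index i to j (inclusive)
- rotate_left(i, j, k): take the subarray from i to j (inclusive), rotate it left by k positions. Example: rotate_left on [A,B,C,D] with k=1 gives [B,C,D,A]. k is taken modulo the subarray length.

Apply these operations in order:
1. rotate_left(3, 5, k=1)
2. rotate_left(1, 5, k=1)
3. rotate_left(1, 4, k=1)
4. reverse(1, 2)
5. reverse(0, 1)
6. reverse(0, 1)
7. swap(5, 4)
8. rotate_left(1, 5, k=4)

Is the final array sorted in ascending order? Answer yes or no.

After 1 (rotate_left(3, 5, k=1)): [1, 3, 2, 0, 4, 5]
After 2 (rotate_left(1, 5, k=1)): [1, 2, 0, 4, 5, 3]
After 3 (rotate_left(1, 4, k=1)): [1, 0, 4, 5, 2, 3]
After 4 (reverse(1, 2)): [1, 4, 0, 5, 2, 3]
After 5 (reverse(0, 1)): [4, 1, 0, 5, 2, 3]
After 6 (reverse(0, 1)): [1, 4, 0, 5, 2, 3]
After 7 (swap(5, 4)): [1, 4, 0, 5, 3, 2]
After 8 (rotate_left(1, 5, k=4)): [1, 2, 4, 0, 5, 3]

Answer: no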